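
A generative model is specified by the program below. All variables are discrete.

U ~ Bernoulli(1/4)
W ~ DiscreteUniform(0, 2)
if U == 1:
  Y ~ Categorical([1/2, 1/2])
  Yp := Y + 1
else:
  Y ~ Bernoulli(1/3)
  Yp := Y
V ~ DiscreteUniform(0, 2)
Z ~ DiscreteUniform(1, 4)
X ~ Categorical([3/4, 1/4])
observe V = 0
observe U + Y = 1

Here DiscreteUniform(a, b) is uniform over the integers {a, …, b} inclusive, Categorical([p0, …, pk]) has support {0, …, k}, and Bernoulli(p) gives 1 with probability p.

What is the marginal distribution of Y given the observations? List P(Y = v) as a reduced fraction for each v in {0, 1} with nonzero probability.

P(Y=0) = 1/3, P(Y=1) = 2/3

Enumerate traces; 48 have nonzero weight after conditioning:
  (U=0, W=0, Y=1, V=0, Z=1, X=0) weight 1/192
  (U=0, W=0, Y=1, V=0, Z=1, X=1) weight 1/576
  (U=0, W=0, Y=1, V=0, Z=2, X=0) weight 1/192
  (U=0, W=0, Y=1, V=0, Z=2, X=1) weight 1/576
  (U=0, W=0, Y=1, V=0, Z=3, X=0) weight 1/192
  (U=0, W=0, Y=1, V=0, Z=3, X=1) weight 1/576
  (U=0, W=0, Y=1, V=0, Z=4, X=0) weight 1/192
  (U=0, W=0, Y=1, V=0, Z=4, X=1) weight 1/576
  (U=1, W=0, Y=0, V=0, Z=1, X=0) weight 1/384
  … 39 more
Group by Y:
  weight(Y=0) = 1/24
  weight(Y=1) = 1/12
Total weight = 1/24 + 1/12 = 1/8
P(Y=0 | obs) = 1/24 / 1/8 = 1/3
P(Y=1 | obs) = 1/12 / 1/8 = 2/3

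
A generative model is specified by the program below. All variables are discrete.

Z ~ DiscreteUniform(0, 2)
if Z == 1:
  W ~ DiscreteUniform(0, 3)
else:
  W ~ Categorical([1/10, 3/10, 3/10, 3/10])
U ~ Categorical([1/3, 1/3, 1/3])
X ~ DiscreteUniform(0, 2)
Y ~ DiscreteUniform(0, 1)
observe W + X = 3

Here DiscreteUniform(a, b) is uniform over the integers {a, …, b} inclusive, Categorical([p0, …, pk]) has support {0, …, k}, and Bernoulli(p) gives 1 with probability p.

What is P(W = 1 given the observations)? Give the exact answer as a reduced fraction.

Enumerate traces; 54 have nonzero weight after conditioning:
  (Z=0, W=1, U=0, X=2, Y=0) weight 1/180
  (Z=0, W=1, U=0, X=2, Y=1) weight 1/180
  (Z=0, W=1, U=1, X=2, Y=0) weight 1/180
  (Z=0, W=1, U=1, X=2, Y=1) weight 1/180
  (Z=0, W=1, U=2, X=2, Y=0) weight 1/180
  (Z=0, W=1, U=2, X=2, Y=1) weight 1/180
  (Z=0, W=2, U=0, X=1, Y=0) weight 1/180
  (Z=0, W=2, U=0, X=1, Y=1) weight 1/180
  (Z=0, W=3, U=0, X=0, Y=0) weight 1/180
  … 45 more
Group by W:
  weight(W=1) = 17/180
  weight(W=2) = 17/180
  weight(W=3) = 17/180
Total weight = 17/180 + 17/180 + 17/180 = 17/60
P(W=1 | obs) = 17/180 / 17/60 = 1/3
P(W=2 | obs) = 17/180 / 17/60 = 1/3
P(W=3 | obs) = 17/180 / 17/60 = 1/3

P(W = 1 | obs) = 1/3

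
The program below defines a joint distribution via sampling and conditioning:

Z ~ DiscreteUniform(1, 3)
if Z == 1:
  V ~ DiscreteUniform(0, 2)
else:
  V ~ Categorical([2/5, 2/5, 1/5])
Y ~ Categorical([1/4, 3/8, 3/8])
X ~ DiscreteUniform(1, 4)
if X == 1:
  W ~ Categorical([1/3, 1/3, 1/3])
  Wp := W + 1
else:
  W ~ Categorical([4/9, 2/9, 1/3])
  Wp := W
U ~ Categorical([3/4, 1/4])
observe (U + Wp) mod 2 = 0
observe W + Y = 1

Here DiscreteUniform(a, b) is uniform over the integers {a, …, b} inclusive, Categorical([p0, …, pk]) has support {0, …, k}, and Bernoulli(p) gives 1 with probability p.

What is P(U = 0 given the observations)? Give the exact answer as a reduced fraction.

Enumerate traces; 72 have nonzero weight after conditioning:
  (Z=1, V=0, Y=0, X=1, W=1, U=0) weight 1/576
  (Z=1, V=0, Y=0, X=2, W=1, U=1) weight 1/2592
  (Z=1, V=0, Y=0, X=3, W=1, U=1) weight 1/2592
  (Z=1, V=0, Y=0, X=4, W=1, U=1) weight 1/2592
  (Z=1, V=0, Y=1, X=1, W=0, U=1) weight 1/1152
  (Z=1, V=0, Y=1, X=2, W=0, U=0) weight 1/288
  (Z=1, V=0, Y=1, X=3, W=0, U=0) weight 1/288
  (Z=1, V=0, Y=1, X=4, W=0, U=0) weight 1/288
  … 64 more
Group by U:
  weight(U=0) = 7/64
  weight(U=1) = 7/384
Total weight = 7/64 + 7/384 = 49/384
P(U=0 | obs) = 7/64 / 49/384 = 6/7
P(U=1 | obs) = 7/384 / 49/384 = 1/7

P(U = 0 | obs) = 6/7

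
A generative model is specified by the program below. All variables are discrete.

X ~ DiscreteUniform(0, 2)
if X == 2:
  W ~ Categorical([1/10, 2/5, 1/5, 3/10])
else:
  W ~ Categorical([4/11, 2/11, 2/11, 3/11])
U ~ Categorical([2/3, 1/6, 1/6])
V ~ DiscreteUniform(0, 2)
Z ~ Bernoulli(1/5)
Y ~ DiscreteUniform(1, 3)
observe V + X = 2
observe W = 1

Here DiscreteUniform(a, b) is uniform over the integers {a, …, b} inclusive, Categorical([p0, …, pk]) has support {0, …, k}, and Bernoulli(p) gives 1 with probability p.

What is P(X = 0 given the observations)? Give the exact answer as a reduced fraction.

P(X = 0 | obs) = 5/21

Enumerate traces; 54 have nonzero weight after conditioning:
  (X=0, W=1, U=0, V=2, Z=0, Y=1) weight 16/4455
  (X=0, W=1, U=0, V=2, Z=0, Y=2) weight 16/4455
  (X=0, W=1, U=0, V=2, Z=0, Y=3) weight 16/4455
  (X=0, W=1, U=0, V=2, Z=1, Y=1) weight 4/4455
  (X=0, W=1, U=0, V=2, Z=1, Y=2) weight 4/4455
  (X=0, W=1, U=0, V=2, Z=1, Y=3) weight 4/4455
  (X=0, W=1, U=1, V=2, Z=0, Y=1) weight 4/4455
  (X=0, W=1, U=1, V=2, Z=0, Y=2) weight 4/4455
  (X=1, W=1, U=0, V=1, Z=0, Y=1) weight 16/4455
  (X=2, W=1, U=0, V=0, Z=0, Y=1) weight 16/2025
  … 44 more
Group by X:
  weight(X=0) = 2/99
  weight(X=1) = 2/99
  weight(X=2) = 2/45
Total weight = 2/99 + 2/99 + 2/45 = 14/165
P(X=0 | obs) = 2/99 / 14/165 = 5/21
P(X=1 | obs) = 2/99 / 14/165 = 5/21
P(X=2 | obs) = 2/45 / 14/165 = 11/21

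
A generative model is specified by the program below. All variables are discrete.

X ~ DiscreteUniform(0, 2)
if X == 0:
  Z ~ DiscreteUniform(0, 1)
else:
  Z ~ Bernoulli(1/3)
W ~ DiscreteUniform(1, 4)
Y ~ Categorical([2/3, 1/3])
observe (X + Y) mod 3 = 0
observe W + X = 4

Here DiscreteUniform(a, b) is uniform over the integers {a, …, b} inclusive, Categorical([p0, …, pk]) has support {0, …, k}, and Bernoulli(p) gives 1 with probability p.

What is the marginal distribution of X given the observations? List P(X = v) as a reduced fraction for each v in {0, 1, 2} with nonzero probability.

P(X=0) = 2/3, P(X=2) = 1/3

Enumerate traces; 4 have nonzero weight after conditioning:
  (X=0, Z=0, W=4, Y=0) weight 1/36
  (X=0, Z=1, W=4, Y=0) weight 1/36
  (X=2, Z=0, W=2, Y=1) weight 1/54
  (X=2, Z=1, W=2, Y=1) weight 1/108
Group by X:
  weight(X=0) = 1/18
  weight(X=2) = 1/36
Total weight = 1/18 + 1/36 = 1/12
P(X=0 | obs) = 1/18 / 1/12 = 2/3
P(X=2 | obs) = 1/36 / 1/12 = 1/3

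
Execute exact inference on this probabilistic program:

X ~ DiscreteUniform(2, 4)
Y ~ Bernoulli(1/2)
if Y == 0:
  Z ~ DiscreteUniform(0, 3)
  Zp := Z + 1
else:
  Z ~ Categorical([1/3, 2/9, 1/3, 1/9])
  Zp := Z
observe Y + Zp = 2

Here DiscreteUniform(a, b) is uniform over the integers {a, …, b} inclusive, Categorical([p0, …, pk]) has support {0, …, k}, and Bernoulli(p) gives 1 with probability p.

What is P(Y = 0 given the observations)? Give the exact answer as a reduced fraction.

P(Y = 0 | obs) = 9/17

Enumerate traces; 6 have nonzero weight after conditioning:
  (X=2, Y=0, Z=1) weight 1/24
  (X=2, Y=1, Z=1) weight 1/27
  (X=3, Y=0, Z=1) weight 1/24
  (X=3, Y=1, Z=1) weight 1/27
  (X=4, Y=0, Z=1) weight 1/24
  (X=4, Y=1, Z=1) weight 1/27
Group by Y:
  weight(Y=0) = 1/8
  weight(Y=1) = 1/9
Total weight = 1/8 + 1/9 = 17/72
P(Y=0 | obs) = 1/8 / 17/72 = 9/17
P(Y=1 | obs) = 1/9 / 17/72 = 8/17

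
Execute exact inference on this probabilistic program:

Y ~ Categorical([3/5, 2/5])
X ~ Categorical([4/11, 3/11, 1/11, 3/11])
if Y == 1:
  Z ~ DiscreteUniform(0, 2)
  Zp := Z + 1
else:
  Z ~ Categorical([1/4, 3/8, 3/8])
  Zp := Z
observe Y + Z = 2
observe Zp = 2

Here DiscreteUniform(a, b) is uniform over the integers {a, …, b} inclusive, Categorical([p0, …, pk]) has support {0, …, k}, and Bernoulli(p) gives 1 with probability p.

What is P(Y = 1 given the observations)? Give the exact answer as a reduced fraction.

P(Y = 1 | obs) = 16/43

Enumerate traces; 8 have nonzero weight after conditioning:
  (Y=0, X=0, Z=2) weight 9/110
  (Y=0, X=1, Z=2) weight 27/440
  (Y=0, X=2, Z=2) weight 9/440
  (Y=0, X=3, Z=2) weight 27/440
  (Y=1, X=0, Z=1) weight 8/165
  (Y=1, X=1, Z=1) weight 2/55
  (Y=1, X=2, Z=1) weight 2/165
  (Y=1, X=3, Z=1) weight 2/55
Group by Y:
  weight(Y=0) = 9/40
  weight(Y=1) = 2/15
Total weight = 9/40 + 2/15 = 43/120
P(Y=0 | obs) = 9/40 / 43/120 = 27/43
P(Y=1 | obs) = 2/15 / 43/120 = 16/43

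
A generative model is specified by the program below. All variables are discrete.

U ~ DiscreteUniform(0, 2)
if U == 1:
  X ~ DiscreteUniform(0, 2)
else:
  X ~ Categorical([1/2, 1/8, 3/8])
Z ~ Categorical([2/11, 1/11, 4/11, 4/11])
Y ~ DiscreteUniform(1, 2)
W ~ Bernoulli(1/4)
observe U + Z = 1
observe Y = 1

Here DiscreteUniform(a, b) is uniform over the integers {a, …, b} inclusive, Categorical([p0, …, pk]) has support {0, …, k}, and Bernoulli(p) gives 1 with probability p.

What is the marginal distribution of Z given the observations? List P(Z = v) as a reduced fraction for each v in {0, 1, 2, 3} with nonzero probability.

P(Z=0) = 2/3, P(Z=1) = 1/3

Enumerate traces; 12 have nonzero weight after conditioning:
  (U=0, X=0, Z=1, Y=1, W=0) weight 1/176
  (U=0, X=0, Z=1, Y=1, W=1) weight 1/528
  (U=0, X=1, Z=1, Y=1, W=0) weight 1/704
  (U=0, X=1, Z=1, Y=1, W=1) weight 1/2112
  (U=0, X=2, Z=1, Y=1, W=0) weight 3/704
  (U=0, X=2, Z=1, Y=1, W=1) weight 1/704
  (U=1, X=0, Z=0, Y=1, W=0) weight 1/132
  (U=1, X=0, Z=0, Y=1, W=1) weight 1/396
  … 4 more
Group by Z:
  weight(Z=0) = 1/33
  weight(Z=1) = 1/66
Total weight = 1/33 + 1/66 = 1/22
P(Z=0 | obs) = 1/33 / 1/22 = 2/3
P(Z=1 | obs) = 1/66 / 1/22 = 1/3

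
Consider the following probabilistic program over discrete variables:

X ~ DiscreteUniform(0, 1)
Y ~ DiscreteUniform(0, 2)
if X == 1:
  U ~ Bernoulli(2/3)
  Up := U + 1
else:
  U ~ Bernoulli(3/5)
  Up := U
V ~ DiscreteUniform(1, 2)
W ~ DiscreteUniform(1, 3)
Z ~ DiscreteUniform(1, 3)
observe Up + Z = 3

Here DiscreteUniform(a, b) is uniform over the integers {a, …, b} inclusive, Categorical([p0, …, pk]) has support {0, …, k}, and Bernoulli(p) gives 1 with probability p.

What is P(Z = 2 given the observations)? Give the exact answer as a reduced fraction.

P(Z = 2 | obs) = 7/15

Enumerate traces; 72 have nonzero weight after conditioning:
  (X=0, Y=0, U=0, V=1, W=1, Z=3) weight 1/270
  (X=0, Y=0, U=0, V=1, W=2, Z=3) weight 1/270
  (X=0, Y=0, U=0, V=1, W=3, Z=3) weight 1/270
  (X=0, Y=0, U=0, V=2, W=1, Z=3) weight 1/270
  (X=0, Y=0, U=0, V=2, W=2, Z=3) weight 1/270
  (X=0, Y=0, U=0, V=2, W=3, Z=3) weight 1/270
  (X=0, Y=0, U=1, V=1, W=1, Z=2) weight 1/180
  (X=0, Y=0, U=1, V=1, W=2, Z=2) weight 1/180
  (X=1, Y=0, U=1, V=1, W=1, Z=1) weight 1/162
  … 63 more
Group by Z:
  weight(Z=1) = 1/9
  weight(Z=2) = 7/45
  weight(Z=3) = 1/15
Total weight = 1/9 + 7/45 + 1/15 = 1/3
P(Z=1 | obs) = 1/9 / 1/3 = 1/3
P(Z=2 | obs) = 7/45 / 1/3 = 7/15
P(Z=3 | obs) = 1/15 / 1/3 = 1/5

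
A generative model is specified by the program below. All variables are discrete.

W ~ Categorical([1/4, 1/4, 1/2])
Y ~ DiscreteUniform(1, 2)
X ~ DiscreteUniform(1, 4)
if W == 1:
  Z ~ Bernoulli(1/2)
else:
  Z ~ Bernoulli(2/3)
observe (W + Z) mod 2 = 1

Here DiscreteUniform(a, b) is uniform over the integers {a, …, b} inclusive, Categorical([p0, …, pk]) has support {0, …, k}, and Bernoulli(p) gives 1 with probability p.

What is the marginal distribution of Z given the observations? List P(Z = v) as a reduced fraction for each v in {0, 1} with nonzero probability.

Enumerate traces; 24 have nonzero weight after conditioning:
  (W=0, Y=1, X=1, Z=1) weight 1/48
  (W=0, Y=1, X=2, Z=1) weight 1/48
  (W=0, Y=1, X=3, Z=1) weight 1/48
  (W=0, Y=1, X=4, Z=1) weight 1/48
  (W=0, Y=2, X=1, Z=1) weight 1/48
  (W=0, Y=2, X=2, Z=1) weight 1/48
  (W=0, Y=2, X=3, Z=1) weight 1/48
  (W=0, Y=2, X=4, Z=1) weight 1/48
  (W=1, Y=1, X=1, Z=0) weight 1/64
  … 15 more
Group by Z:
  weight(Z=0) = 1/8
  weight(Z=1) = 1/2
Total weight = 1/8 + 1/2 = 5/8
P(Z=0 | obs) = 1/8 / 5/8 = 1/5
P(Z=1 | obs) = 1/2 / 5/8 = 4/5

P(Z=0) = 1/5, P(Z=1) = 4/5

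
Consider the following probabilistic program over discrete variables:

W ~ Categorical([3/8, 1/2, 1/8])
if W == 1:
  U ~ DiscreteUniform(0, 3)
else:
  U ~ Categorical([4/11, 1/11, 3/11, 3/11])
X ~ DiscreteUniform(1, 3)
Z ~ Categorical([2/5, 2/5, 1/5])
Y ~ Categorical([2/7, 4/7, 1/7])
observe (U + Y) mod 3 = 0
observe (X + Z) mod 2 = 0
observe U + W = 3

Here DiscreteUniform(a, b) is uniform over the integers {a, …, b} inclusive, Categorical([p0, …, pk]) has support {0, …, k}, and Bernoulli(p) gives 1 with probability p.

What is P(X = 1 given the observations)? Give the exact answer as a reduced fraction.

Enumerate traces; 12 have nonzero weight after conditioning:
  (W=0, U=3, X=1, Z=1, Y=0) weight 3/770
  (W=0, U=3, X=2, Z=0, Y=0) weight 3/770
  (W=0, U=3, X=2, Z=2, Y=0) weight 3/1540
  (W=0, U=3, X=3, Z=1, Y=0) weight 3/770
  (W=1, U=2, X=1, Z=1, Y=1) weight 1/105
  (W=1, U=2, X=2, Z=0, Y=1) weight 1/105
  (W=1, U=2, X=2, Z=2, Y=1) weight 1/210
  (W=1, U=2, X=3, Z=1, Y=1) weight 1/105
  … 4 more
Group by X:
  weight(X=1) = 3/220
  weight(X=2) = 9/440
  weight(X=3) = 3/220
Total weight = 3/220 + 9/440 + 3/220 = 21/440
P(X=1 | obs) = 3/220 / 21/440 = 2/7
P(X=2 | obs) = 9/440 / 21/440 = 3/7
P(X=3 | obs) = 3/220 / 21/440 = 2/7

P(X = 1 | obs) = 2/7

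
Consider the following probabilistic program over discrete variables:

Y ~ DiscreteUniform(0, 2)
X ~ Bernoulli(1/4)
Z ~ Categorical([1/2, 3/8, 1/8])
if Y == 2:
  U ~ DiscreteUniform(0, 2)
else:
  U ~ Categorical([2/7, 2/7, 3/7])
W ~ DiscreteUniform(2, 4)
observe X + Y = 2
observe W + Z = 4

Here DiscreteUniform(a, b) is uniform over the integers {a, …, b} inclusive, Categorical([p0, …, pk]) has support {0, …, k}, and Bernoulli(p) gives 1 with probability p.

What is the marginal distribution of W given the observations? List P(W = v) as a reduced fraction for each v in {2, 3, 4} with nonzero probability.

P(W=2) = 1/8, P(W=3) = 3/8, P(W=4) = 1/2

Enumerate traces; 18 have nonzero weight after conditioning:
  (Y=1, X=1, Z=0, U=0, W=4) weight 1/252
  (Y=1, X=1, Z=0, U=1, W=4) weight 1/252
  (Y=1, X=1, Z=0, U=2, W=4) weight 1/168
  (Y=1, X=1, Z=1, U=0, W=3) weight 1/336
  (Y=1, X=1, Z=1, U=1, W=3) weight 1/336
  (Y=1, X=1, Z=1, U=2, W=3) weight 1/224
  (Y=1, X=1, Z=2, U=0, W=2) weight 1/1008
  (Y=1, X=1, Z=2, U=1, W=2) weight 1/1008
  … 10 more
Group by W:
  weight(W=2) = 1/72
  weight(W=3) = 1/24
  weight(W=4) = 1/18
Total weight = 1/72 + 1/24 + 1/18 = 1/9
P(W=2 | obs) = 1/72 / 1/9 = 1/8
P(W=3 | obs) = 1/24 / 1/9 = 3/8
P(W=4 | obs) = 1/18 / 1/9 = 1/2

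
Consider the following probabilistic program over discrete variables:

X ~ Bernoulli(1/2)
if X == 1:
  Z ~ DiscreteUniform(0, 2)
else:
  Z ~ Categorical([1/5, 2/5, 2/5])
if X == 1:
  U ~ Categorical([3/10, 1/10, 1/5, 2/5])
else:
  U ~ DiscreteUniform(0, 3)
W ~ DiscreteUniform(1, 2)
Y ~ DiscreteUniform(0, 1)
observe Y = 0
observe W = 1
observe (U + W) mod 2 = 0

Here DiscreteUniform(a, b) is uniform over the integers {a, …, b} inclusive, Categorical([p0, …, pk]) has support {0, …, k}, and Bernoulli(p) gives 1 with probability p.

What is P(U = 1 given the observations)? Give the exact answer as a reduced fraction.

Enumerate traces; 12 have nonzero weight after conditioning:
  (X=0, Z=0, U=1, W=1, Y=0) weight 1/160
  (X=0, Z=0, U=3, W=1, Y=0) weight 1/160
  (X=0, Z=1, U=1, W=1, Y=0) weight 1/80
  (X=0, Z=1, U=3, W=1, Y=0) weight 1/80
  (X=0, Z=2, U=1, W=1, Y=0) weight 1/80
  (X=0, Z=2, U=3, W=1, Y=0) weight 1/80
  (X=1, Z=0, U=1, W=1, Y=0) weight 1/240
  (X=1, Z=0, U=3, W=1, Y=0) weight 1/60
  … 4 more
Group by U:
  weight(U=1) = 7/160
  weight(U=3) = 13/160
Total weight = 7/160 + 13/160 = 1/8
P(U=1 | obs) = 7/160 / 1/8 = 7/20
P(U=3 | obs) = 13/160 / 1/8 = 13/20

P(U = 1 | obs) = 7/20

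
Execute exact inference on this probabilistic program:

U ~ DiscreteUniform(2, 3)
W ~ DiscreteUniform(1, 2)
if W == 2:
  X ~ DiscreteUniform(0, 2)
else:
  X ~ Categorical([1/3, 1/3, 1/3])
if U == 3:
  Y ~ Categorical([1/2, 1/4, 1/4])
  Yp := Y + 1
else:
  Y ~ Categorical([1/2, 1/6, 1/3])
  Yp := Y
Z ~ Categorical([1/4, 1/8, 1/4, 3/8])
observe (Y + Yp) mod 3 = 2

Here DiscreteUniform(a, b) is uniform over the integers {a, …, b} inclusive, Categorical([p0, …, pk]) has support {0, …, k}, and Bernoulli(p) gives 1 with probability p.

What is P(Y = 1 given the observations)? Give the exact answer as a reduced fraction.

P(Y = 1 | obs) = 2/5

Enumerate traces; 48 have nonzero weight after conditioning:
  (U=2, W=1, X=0, Y=1, Z=0) weight 1/288
  (U=2, W=1, X=0, Y=1, Z=1) weight 1/576
  (U=2, W=1, X=0, Y=1, Z=2) weight 1/288
  (U=2, W=1, X=0, Y=1, Z=3) weight 1/192
  (U=2, W=1, X=1, Y=1, Z=0) weight 1/288
  (U=2, W=1, X=1, Y=1, Z=1) weight 1/576
  (U=2, W=1, X=1, Y=1, Z=2) weight 1/288
  (U=2, W=1, X=1, Y=1, Z=3) weight 1/192
  (U=3, W=1, X=0, Y=2, Z=0) weight 1/192
  … 39 more
Group by Y:
  weight(Y=1) = 1/12
  weight(Y=2) = 1/8
Total weight = 1/12 + 1/8 = 5/24
P(Y=1 | obs) = 1/12 / 5/24 = 2/5
P(Y=2 | obs) = 1/8 / 5/24 = 3/5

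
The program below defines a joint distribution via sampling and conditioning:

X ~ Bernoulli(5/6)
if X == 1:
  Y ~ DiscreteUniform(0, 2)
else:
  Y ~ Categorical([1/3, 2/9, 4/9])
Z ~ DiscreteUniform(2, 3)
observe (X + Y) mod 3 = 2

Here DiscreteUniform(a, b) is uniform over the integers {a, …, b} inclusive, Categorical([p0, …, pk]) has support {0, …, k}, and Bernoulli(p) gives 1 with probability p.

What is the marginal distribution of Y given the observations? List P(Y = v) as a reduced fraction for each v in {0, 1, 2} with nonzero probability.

Enumerate traces; 4 have nonzero weight after conditioning:
  (X=0, Y=2, Z=2) weight 1/27
  (X=0, Y=2, Z=3) weight 1/27
  (X=1, Y=1, Z=2) weight 5/36
  (X=1, Y=1, Z=3) weight 5/36
Group by Y:
  weight(Y=1) = 5/18
  weight(Y=2) = 2/27
Total weight = 5/18 + 2/27 = 19/54
P(Y=1 | obs) = 5/18 / 19/54 = 15/19
P(Y=2 | obs) = 2/27 / 19/54 = 4/19

P(Y=1) = 15/19, P(Y=2) = 4/19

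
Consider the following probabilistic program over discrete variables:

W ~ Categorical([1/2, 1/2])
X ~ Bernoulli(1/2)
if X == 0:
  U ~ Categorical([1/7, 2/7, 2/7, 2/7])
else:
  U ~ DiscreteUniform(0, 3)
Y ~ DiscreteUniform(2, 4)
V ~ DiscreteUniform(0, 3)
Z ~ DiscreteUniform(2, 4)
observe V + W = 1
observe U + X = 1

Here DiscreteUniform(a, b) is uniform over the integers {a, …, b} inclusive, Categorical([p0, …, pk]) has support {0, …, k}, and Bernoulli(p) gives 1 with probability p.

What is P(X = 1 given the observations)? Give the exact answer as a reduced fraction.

Enumerate traces; 36 have nonzero weight after conditioning:
  (W=0, X=0, U=1, Y=2, V=1, Z=2) weight 1/504
  (W=0, X=0, U=1, Y=2, V=1, Z=3) weight 1/504
  (W=0, X=0, U=1, Y=2, V=1, Z=4) weight 1/504
  (W=0, X=0, U=1, Y=3, V=1, Z=2) weight 1/504
  (W=0, X=0, U=1, Y=3, V=1, Z=3) weight 1/504
  (W=0, X=0, U=1, Y=3, V=1, Z=4) weight 1/504
  (W=0, X=0, U=1, Y=4, V=1, Z=2) weight 1/504
  (W=0, X=0, U=1, Y=4, V=1, Z=3) weight 1/504
  (W=0, X=1, U=0, Y=2, V=1, Z=2) weight 1/576
  … 27 more
Group by X:
  weight(X=0) = 1/28
  weight(X=1) = 1/32
Total weight = 1/28 + 1/32 = 15/224
P(X=0 | obs) = 1/28 / 15/224 = 8/15
P(X=1 | obs) = 1/32 / 15/224 = 7/15

P(X = 1 | obs) = 7/15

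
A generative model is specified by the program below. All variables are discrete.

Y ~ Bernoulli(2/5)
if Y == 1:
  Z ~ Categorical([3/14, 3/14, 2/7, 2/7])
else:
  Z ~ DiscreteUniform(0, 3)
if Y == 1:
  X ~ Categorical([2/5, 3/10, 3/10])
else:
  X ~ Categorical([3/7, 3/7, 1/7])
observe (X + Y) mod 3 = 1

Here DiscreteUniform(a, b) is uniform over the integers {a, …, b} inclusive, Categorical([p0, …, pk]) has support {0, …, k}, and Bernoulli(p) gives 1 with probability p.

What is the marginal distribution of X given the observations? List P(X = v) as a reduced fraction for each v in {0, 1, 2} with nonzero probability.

Enumerate traces; 8 have nonzero weight after conditioning:
  (Y=0, Z=0, X=1) weight 9/140
  (Y=0, Z=1, X=1) weight 9/140
  (Y=0, Z=2, X=1) weight 9/140
  (Y=0, Z=3, X=1) weight 9/140
  (Y=1, Z=0, X=0) weight 6/175
  (Y=1, Z=1, X=0) weight 6/175
  (Y=1, Z=2, X=0) weight 8/175
  (Y=1, Z=3, X=0) weight 8/175
Group by X:
  weight(X=0) = 4/25
  weight(X=1) = 9/35
Total weight = 4/25 + 9/35 = 73/175
P(X=0 | obs) = 4/25 / 73/175 = 28/73
P(X=1 | obs) = 9/35 / 73/175 = 45/73

P(X=0) = 28/73, P(X=1) = 45/73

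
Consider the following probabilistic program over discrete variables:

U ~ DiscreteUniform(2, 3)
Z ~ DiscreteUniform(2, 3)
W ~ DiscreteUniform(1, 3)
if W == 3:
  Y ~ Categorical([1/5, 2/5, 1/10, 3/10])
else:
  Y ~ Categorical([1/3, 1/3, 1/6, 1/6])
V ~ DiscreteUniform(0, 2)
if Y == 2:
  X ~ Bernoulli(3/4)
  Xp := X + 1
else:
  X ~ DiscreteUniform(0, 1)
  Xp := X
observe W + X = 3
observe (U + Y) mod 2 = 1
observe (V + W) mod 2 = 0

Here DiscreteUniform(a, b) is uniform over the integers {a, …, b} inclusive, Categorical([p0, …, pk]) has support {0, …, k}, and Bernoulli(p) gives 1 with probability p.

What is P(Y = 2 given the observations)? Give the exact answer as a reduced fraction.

P(Y = 2 | obs) = 3/17

Enumerate traces; 24 have nonzero weight after conditioning:
  (U=2, Z=2, W=2, Y=1, V=0, X=1) weight 1/216
  (U=2, Z=2, W=2, Y=1, V=2, X=1) weight 1/216
  (U=2, Z=2, W=2, Y=3, V=0, X=1) weight 1/432
  (U=2, Z=2, W=2, Y=3, V=2, X=1) weight 1/432
  (U=2, Z=2, W=3, Y=1, V=1, X=0) weight 1/180
  (U=2, Z=2, W=3, Y=3, V=1, X=0) weight 1/240
  (U=2, Z=3, W=2, Y=1, V=0, X=1) weight 1/216
  (U=2, Z=3, W=2, Y=1, V=2, X=1) weight 1/216
  (U=3, Z=2, W=2, Y=0, V=0, X=1) weight 1/216
  (U=3, Z=2, W=2, Y=2, V=0, X=1) weight 1/288
  … 14 more
Group by Y:
  weight(Y=0) = 13/540
  weight(Y=1) = 4/135
  weight(Y=2) = 11/720
  weight(Y=3) = 19/1080
Total weight = 13/540 + 4/135 + 11/720 + 19/1080 = 187/2160
P(Y=0 | obs) = 13/540 / 187/2160 = 52/187
P(Y=1 | obs) = 4/135 / 187/2160 = 64/187
P(Y=2 | obs) = 11/720 / 187/2160 = 3/17
P(Y=3 | obs) = 19/1080 / 187/2160 = 38/187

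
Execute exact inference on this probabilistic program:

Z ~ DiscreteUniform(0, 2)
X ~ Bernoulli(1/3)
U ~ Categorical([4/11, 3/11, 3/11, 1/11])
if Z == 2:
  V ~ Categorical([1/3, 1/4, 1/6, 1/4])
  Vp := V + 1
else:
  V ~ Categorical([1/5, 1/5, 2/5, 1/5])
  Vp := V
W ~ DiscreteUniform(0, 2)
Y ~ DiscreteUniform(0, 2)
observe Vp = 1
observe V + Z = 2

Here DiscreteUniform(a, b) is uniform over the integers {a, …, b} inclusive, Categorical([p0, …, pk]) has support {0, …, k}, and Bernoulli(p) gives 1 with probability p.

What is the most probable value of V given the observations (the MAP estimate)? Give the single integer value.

Enumerate traces; 144 have nonzero weight after conditioning:
  (Z=1, X=0, U=0, V=1, W=0, Y=0) weight 8/4455
  (Z=1, X=0, U=0, V=1, W=0, Y=1) weight 8/4455
  (Z=1, X=0, U=0, V=1, W=0, Y=2) weight 8/4455
  (Z=1, X=0, U=0, V=1, W=1, Y=0) weight 8/4455
  (Z=1, X=0, U=0, V=1, W=1, Y=1) weight 8/4455
  (Z=1, X=0, U=0, V=1, W=1, Y=2) weight 8/4455
  (Z=1, X=0, U=0, V=1, W=2, Y=0) weight 8/4455
  (Z=1, X=0, U=0, V=1, W=2, Y=1) weight 8/4455
  (Z=2, X=0, U=0, V=0, W=0, Y=0) weight 8/2673
  … 135 more
Group by V:
  weight(V=0) = 1/9
  weight(V=1) = 1/15
Total weight = 1/9 + 1/15 = 8/45
P(V=0 | obs) = 1/9 / 8/45 = 5/8
P(V=1 | obs) = 1/15 / 8/45 = 3/8
argmax = 0

argmax_v P(V = v | obs) = 0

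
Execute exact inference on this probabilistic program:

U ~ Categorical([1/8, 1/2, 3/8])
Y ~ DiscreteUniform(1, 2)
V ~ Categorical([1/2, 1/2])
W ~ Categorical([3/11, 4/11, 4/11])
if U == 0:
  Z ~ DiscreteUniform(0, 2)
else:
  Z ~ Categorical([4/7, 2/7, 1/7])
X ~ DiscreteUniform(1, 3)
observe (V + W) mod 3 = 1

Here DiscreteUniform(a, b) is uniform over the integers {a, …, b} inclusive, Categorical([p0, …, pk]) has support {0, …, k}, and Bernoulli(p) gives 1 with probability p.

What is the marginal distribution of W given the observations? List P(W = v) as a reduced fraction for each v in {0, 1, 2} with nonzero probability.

Enumerate traces; 108 have nonzero weight after conditioning:
  (U=0, Y=1, V=0, W=1, Z=0, X=1) weight 1/792
  (U=0, Y=1, V=0, W=1, Z=0, X=2) weight 1/792
  (U=0, Y=1, V=0, W=1, Z=0, X=3) weight 1/792
  (U=0, Y=1, V=0, W=1, Z=1, X=1) weight 1/792
  (U=0, Y=1, V=0, W=1, Z=1, X=2) weight 1/792
  (U=0, Y=1, V=0, W=1, Z=1, X=3) weight 1/792
  (U=0, Y=1, V=0, W=1, Z=2, X=1) weight 1/792
  (U=0, Y=1, V=0, W=1, Z=2, X=2) weight 1/792
  (U=0, Y=1, V=1, W=0, Z=0, X=1) weight 1/1056
  … 99 more
Group by W:
  weight(W=0) = 3/22
  weight(W=1) = 2/11
Total weight = 3/22 + 2/11 = 7/22
P(W=0 | obs) = 3/22 / 7/22 = 3/7
P(W=1 | obs) = 2/11 / 7/22 = 4/7

P(W=0) = 3/7, P(W=1) = 4/7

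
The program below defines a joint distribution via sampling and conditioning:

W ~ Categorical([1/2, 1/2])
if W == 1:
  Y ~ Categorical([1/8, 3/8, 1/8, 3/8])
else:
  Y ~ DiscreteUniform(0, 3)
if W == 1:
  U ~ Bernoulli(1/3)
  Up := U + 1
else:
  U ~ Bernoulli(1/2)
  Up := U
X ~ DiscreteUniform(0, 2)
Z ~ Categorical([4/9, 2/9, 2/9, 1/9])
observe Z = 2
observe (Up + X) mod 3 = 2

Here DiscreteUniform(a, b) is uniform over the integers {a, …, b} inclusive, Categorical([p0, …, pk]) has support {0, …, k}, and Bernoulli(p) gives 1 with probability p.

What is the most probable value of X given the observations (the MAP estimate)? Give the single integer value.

Enumerate traces; 16 have nonzero weight after conditioning:
  (W=0, Y=0, U=0, X=2, Z=2) weight 1/216
  (W=0, Y=0, U=1, X=1, Z=2) weight 1/216
  (W=0, Y=1, U=0, X=2, Z=2) weight 1/216
  (W=0, Y=1, U=1, X=1, Z=2) weight 1/216
  (W=0, Y=2, U=0, X=2, Z=2) weight 1/216
  (W=0, Y=2, U=1, X=1, Z=2) weight 1/216
  (W=0, Y=3, U=0, X=2, Z=2) weight 1/216
  (W=0, Y=3, U=1, X=1, Z=2) weight 1/216
  (W=1, Y=0, U=1, X=0, Z=2) weight 1/648
  … 7 more
Group by X:
  weight(X=0) = 1/81
  weight(X=1) = 7/162
  weight(X=2) = 1/54
Total weight = 1/81 + 7/162 + 1/54 = 2/27
P(X=0 | obs) = 1/81 / 2/27 = 1/6
P(X=1 | obs) = 7/162 / 2/27 = 7/12
P(X=2 | obs) = 1/54 / 2/27 = 1/4
argmax = 1

argmax_v P(X = v | obs) = 1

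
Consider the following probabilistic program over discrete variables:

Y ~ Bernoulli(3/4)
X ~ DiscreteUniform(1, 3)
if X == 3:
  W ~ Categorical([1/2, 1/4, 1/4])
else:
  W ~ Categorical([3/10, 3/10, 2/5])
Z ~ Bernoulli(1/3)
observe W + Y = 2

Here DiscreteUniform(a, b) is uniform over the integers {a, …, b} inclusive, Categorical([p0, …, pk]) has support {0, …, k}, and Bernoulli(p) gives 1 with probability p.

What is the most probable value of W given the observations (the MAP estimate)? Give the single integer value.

Enumerate traces; 12 have nonzero weight after conditioning:
  (Y=0, X=1, W=2, Z=0) weight 1/45
  (Y=0, X=1, W=2, Z=1) weight 1/90
  (Y=0, X=2, W=2, Z=0) weight 1/45
  (Y=0, X=2, W=2, Z=1) weight 1/90
  (Y=0, X=3, W=2, Z=0) weight 1/72
  (Y=0, X=3, W=2, Z=1) weight 1/144
  (Y=1, X=1, W=1, Z=0) weight 1/20
  (Y=1, X=1, W=1, Z=1) weight 1/40
  … 4 more
Group by W:
  weight(W=1) = 17/80
  weight(W=2) = 7/80
Total weight = 17/80 + 7/80 = 3/10
P(W=1 | obs) = 17/80 / 3/10 = 17/24
P(W=2 | obs) = 7/80 / 3/10 = 7/24
argmax = 1

argmax_v P(W = v | obs) = 1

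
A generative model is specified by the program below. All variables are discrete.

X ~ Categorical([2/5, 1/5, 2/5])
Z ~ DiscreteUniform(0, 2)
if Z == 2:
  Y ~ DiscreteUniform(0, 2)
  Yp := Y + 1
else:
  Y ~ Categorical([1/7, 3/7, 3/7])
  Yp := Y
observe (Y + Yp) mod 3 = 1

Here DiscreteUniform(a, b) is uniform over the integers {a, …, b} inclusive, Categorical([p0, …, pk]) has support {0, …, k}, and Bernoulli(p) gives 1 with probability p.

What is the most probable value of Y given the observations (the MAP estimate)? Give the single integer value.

Enumerate traces; 9 have nonzero weight after conditioning:
  (X=0, Z=0, Y=2) weight 2/35
  (X=0, Z=1, Y=2) weight 2/35
  (X=0, Z=2, Y=0) weight 2/45
  (X=1, Z=0, Y=2) weight 1/35
  (X=1, Z=1, Y=2) weight 1/35
  (X=1, Z=2, Y=0) weight 1/45
  (X=2, Z=0, Y=2) weight 2/35
  (X=2, Z=1, Y=2) weight 2/35
  … 1 more
Group by Y:
  weight(Y=0) = 1/9
  weight(Y=2) = 2/7
Total weight = 1/9 + 2/7 = 25/63
P(Y=0 | obs) = 1/9 / 25/63 = 7/25
P(Y=2 | obs) = 2/7 / 25/63 = 18/25
argmax = 2

argmax_v P(Y = v | obs) = 2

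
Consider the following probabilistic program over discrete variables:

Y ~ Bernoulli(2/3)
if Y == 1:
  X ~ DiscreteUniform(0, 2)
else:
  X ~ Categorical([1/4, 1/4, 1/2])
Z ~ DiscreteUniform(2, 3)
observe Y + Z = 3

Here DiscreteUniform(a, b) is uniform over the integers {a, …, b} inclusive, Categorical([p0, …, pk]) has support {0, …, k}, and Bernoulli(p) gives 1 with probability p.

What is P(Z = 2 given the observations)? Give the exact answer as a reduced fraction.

P(Z = 2 | obs) = 2/3

Enumerate traces; 6 have nonzero weight after conditioning:
  (Y=0, X=0, Z=3) weight 1/24
  (Y=0, X=1, Z=3) weight 1/24
  (Y=0, X=2, Z=3) weight 1/12
  (Y=1, X=0, Z=2) weight 1/9
  (Y=1, X=1, Z=2) weight 1/9
  (Y=1, X=2, Z=2) weight 1/9
Group by Z:
  weight(Z=2) = 1/3
  weight(Z=3) = 1/6
Total weight = 1/3 + 1/6 = 1/2
P(Z=2 | obs) = 1/3 / 1/2 = 2/3
P(Z=3 | obs) = 1/6 / 1/2 = 1/3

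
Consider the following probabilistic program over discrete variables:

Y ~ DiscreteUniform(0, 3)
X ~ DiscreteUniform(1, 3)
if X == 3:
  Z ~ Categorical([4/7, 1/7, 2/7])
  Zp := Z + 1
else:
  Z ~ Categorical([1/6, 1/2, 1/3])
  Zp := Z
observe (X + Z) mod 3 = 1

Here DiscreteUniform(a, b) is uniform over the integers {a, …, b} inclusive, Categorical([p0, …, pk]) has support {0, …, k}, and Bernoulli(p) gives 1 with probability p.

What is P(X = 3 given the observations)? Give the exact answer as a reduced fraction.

P(X = 3 | obs) = 2/9

Enumerate traces; 12 have nonzero weight after conditioning:
  (Y=0, X=1, Z=0) weight 1/72
  (Y=0, X=2, Z=2) weight 1/36
  (Y=0, X=3, Z=1) weight 1/84
  (Y=1, X=1, Z=0) weight 1/72
  (Y=1, X=2, Z=2) weight 1/36
  (Y=1, X=3, Z=1) weight 1/84
  (Y=2, X=1, Z=0) weight 1/72
  (Y=2, X=2, Z=2) weight 1/36
  … 4 more
Group by X:
  weight(X=1) = 1/18
  weight(X=2) = 1/9
  weight(X=3) = 1/21
Total weight = 1/18 + 1/9 + 1/21 = 3/14
P(X=1 | obs) = 1/18 / 3/14 = 7/27
P(X=2 | obs) = 1/9 / 3/14 = 14/27
P(X=3 | obs) = 1/21 / 3/14 = 2/9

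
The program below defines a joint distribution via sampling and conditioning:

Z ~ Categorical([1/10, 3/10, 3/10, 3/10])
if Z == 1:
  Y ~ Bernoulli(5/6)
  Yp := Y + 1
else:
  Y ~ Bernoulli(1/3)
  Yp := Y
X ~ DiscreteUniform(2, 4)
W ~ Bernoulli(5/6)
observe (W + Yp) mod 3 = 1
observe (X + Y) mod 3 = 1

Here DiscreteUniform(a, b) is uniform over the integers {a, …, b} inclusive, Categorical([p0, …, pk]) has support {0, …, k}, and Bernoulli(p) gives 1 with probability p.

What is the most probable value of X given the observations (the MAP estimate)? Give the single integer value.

Enumerate traces; 7 have nonzero weight after conditioning:
  (Z=0, Y=0, X=4, W=1) weight 1/54
  (Z=0, Y=1, X=3, W=0) weight 1/540
  (Z=1, Y=0, X=4, W=0) weight 1/360
  (Z=2, Y=0, X=4, W=1) weight 1/18
  (Z=2, Y=1, X=3, W=0) weight 1/180
  (Z=3, Y=0, X=4, W=1) weight 1/18
  (Z=3, Y=1, X=3, W=0) weight 1/180
Group by X:
  weight(X=3) = 7/540
  weight(X=4) = 143/1080
Total weight = 7/540 + 143/1080 = 157/1080
P(X=3 | obs) = 7/540 / 157/1080 = 14/157
P(X=4 | obs) = 143/1080 / 157/1080 = 143/157
argmax = 4

argmax_v P(X = v | obs) = 4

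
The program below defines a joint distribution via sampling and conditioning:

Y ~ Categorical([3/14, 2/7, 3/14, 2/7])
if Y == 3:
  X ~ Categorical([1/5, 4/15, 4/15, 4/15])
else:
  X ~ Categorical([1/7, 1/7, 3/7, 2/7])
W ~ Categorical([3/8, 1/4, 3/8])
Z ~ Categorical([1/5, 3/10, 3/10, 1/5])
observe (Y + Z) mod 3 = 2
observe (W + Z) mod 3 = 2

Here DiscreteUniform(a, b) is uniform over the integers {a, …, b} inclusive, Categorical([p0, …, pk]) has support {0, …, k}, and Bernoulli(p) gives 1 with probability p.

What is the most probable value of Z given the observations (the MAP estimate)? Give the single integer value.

Enumerate traces; 20 have nonzero weight after conditioning:
  (Y=0, X=0, W=0, Z=2) weight 27/7840
  (Y=0, X=1, W=0, Z=2) weight 27/7840
  (Y=0, X=2, W=0, Z=2) weight 81/7840
  (Y=0, X=3, W=0, Z=2) weight 27/3920
  (Y=1, X=0, W=1, Z=1) weight 3/980
  (Y=1, X=1, W=1, Z=1) weight 3/980
  (Y=1, X=2, W=1, Z=1) weight 9/980
  (Y=1, X=3, W=1, Z=1) weight 3/490
  (Y=2, X=0, W=2, Z=0) weight 9/3920
  (Y=2, X=0, W=2, Z=3) weight 9/3920
  … 10 more
Group by Z:
  weight(Z=0) = 9/560
  weight(Z=1) = 3/140
  weight(Z=2) = 9/160
  weight(Z=3) = 9/560
Total weight = 9/560 + 3/140 + 9/160 + 9/560 = 123/1120
P(Z=0 | obs) = 9/560 / 123/1120 = 6/41
P(Z=1 | obs) = 3/140 / 123/1120 = 8/41
P(Z=2 | obs) = 9/160 / 123/1120 = 21/41
P(Z=3 | obs) = 9/560 / 123/1120 = 6/41
argmax = 2

argmax_v P(Z = v | obs) = 2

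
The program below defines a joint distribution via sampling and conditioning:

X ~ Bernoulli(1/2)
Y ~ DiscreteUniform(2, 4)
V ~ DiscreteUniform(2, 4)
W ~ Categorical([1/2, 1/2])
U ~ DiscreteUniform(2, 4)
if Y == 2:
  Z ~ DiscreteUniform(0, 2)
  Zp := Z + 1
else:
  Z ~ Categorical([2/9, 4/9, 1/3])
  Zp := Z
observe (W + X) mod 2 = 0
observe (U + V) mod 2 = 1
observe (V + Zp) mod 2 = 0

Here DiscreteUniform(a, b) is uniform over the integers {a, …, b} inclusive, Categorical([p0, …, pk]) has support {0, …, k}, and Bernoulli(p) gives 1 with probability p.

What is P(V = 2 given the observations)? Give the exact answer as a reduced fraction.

Enumerate traces; 36 have nonzero weight after conditioning:
  (X=0, Y=2, V=2, W=0, U=3, Z=1) weight 1/324
  (X=0, Y=2, V=3, W=0, U=2, Z=0) weight 1/324
  (X=0, Y=2, V=3, W=0, U=2, Z=2) weight 1/324
  (X=0, Y=2, V=3, W=0, U=4, Z=0) weight 1/324
  (X=0, Y=2, V=3, W=0, U=4, Z=2) weight 1/324
  (X=0, Y=2, V=4, W=0, U=3, Z=1) weight 1/324
  (X=0, Y=3, V=2, W=0, U=3, Z=0) weight 1/486
  (X=0, Y=3, V=2, W=0, U=3, Z=2) weight 1/324
  … 28 more
Group by V:
  weight(V=2) = 13/486
  weight(V=3) = 14/243
  weight(V=4) = 13/486
Total weight = 13/486 + 14/243 + 13/486 = 1/9
P(V=2 | obs) = 13/486 / 1/9 = 13/54
P(V=3 | obs) = 14/243 / 1/9 = 14/27
P(V=4 | obs) = 13/486 / 1/9 = 13/54

P(V = 2 | obs) = 13/54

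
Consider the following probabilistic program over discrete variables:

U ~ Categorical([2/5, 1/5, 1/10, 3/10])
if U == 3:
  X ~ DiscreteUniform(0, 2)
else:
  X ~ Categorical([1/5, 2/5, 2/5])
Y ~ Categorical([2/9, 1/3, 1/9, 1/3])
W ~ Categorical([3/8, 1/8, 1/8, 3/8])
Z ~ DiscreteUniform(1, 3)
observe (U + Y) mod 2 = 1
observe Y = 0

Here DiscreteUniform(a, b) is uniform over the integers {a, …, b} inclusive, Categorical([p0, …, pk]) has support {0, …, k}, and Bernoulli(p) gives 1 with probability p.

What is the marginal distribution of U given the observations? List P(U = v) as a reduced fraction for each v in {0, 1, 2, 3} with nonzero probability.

P(U=1) = 2/5, P(U=3) = 3/5

Enumerate traces; 72 have nonzero weight after conditioning:
  (U=1, X=0, Y=0, W=0, Z=1) weight 1/900
  (U=1, X=0, Y=0, W=0, Z=2) weight 1/900
  (U=1, X=0, Y=0, W=0, Z=3) weight 1/900
  (U=1, X=0, Y=0, W=1, Z=1) weight 1/2700
  (U=1, X=0, Y=0, W=1, Z=2) weight 1/2700
  (U=1, X=0, Y=0, W=1, Z=3) weight 1/2700
  (U=1, X=0, Y=0, W=2, Z=1) weight 1/2700
  (U=1, X=0, Y=0, W=2, Z=2) weight 1/2700
  (U=3, X=0, Y=0, W=0, Z=1) weight 1/360
  … 63 more
Group by U:
  weight(U=1) = 2/45
  weight(U=3) = 1/15
Total weight = 2/45 + 1/15 = 1/9
P(U=1 | obs) = 2/45 / 1/9 = 2/5
P(U=3 | obs) = 1/15 / 1/9 = 3/5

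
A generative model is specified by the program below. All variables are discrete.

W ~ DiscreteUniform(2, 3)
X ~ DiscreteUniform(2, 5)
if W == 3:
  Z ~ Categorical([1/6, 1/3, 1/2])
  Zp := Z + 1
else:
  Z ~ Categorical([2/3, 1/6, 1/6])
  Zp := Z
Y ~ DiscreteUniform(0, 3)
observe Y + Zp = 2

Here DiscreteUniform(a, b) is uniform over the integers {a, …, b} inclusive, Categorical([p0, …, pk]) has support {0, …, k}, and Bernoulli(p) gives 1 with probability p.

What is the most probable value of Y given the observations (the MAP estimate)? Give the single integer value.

Enumerate traces; 20 have nonzero weight after conditioning:
  (W=2, X=2, Z=0, Y=2) weight 1/48
  (W=2, X=2, Z=1, Y=1) weight 1/192
  (W=2, X=2, Z=2, Y=0) weight 1/192
  (W=2, X=3, Z=0, Y=2) weight 1/48
  (W=2, X=3, Z=1, Y=1) weight 1/192
  (W=2, X=3, Z=2, Y=0) weight 1/192
  (W=2, X=4, Z=0, Y=2) weight 1/48
  (W=2, X=4, Z=1, Y=1) weight 1/192
  … 12 more
Group by Y:
  weight(Y=0) = 1/16
  weight(Y=1) = 1/24
  weight(Y=2) = 1/12
Total weight = 1/16 + 1/24 + 1/12 = 3/16
P(Y=0 | obs) = 1/16 / 3/16 = 1/3
P(Y=1 | obs) = 1/24 / 3/16 = 2/9
P(Y=2 | obs) = 1/12 / 3/16 = 4/9
argmax = 2

argmax_v P(Y = v | obs) = 2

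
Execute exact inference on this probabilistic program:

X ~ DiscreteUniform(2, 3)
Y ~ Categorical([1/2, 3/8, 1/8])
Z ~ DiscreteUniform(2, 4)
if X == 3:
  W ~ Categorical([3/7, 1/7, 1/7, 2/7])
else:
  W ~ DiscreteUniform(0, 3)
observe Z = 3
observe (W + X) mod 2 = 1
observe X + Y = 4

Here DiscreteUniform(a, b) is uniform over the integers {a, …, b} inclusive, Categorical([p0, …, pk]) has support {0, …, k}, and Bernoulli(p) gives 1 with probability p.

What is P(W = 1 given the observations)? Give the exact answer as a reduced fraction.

Enumerate traces; 4 have nonzero weight after conditioning:
  (X=2, Y=2, Z=3, W=1) weight 1/192
  (X=2, Y=2, Z=3, W=3) weight 1/192
  (X=3, Y=1, Z=3, W=0) weight 3/112
  (X=3, Y=1, Z=3, W=2) weight 1/112
Group by W:
  weight(W=0) = 3/112
  weight(W=1) = 1/192
  weight(W=2) = 1/112
  weight(W=3) = 1/192
Total weight = 3/112 + 1/192 + 1/112 + 1/192 = 31/672
P(W=0 | obs) = 3/112 / 31/672 = 18/31
P(W=1 | obs) = 1/192 / 31/672 = 7/62
P(W=2 | obs) = 1/112 / 31/672 = 6/31
P(W=3 | obs) = 1/192 / 31/672 = 7/62

P(W = 1 | obs) = 7/62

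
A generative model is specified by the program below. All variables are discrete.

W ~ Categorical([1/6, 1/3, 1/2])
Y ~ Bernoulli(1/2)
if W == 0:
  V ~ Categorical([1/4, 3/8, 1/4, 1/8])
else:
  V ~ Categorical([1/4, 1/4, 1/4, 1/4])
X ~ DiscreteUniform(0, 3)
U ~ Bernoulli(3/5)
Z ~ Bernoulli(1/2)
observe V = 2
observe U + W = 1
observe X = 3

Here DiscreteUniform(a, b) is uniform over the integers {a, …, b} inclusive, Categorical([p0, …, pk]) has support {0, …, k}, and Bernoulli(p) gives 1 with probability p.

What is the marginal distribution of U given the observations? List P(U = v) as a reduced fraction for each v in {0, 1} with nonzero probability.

P(U=0) = 4/7, P(U=1) = 3/7

Enumerate traces; 8 have nonzero weight after conditioning:
  (W=0, Y=0, V=2, X=3, U=1, Z=0) weight 1/640
  (W=0, Y=0, V=2, X=3, U=1, Z=1) weight 1/640
  (W=0, Y=1, V=2, X=3, U=1, Z=0) weight 1/640
  (W=0, Y=1, V=2, X=3, U=1, Z=1) weight 1/640
  (W=1, Y=0, V=2, X=3, U=0, Z=0) weight 1/480
  (W=1, Y=0, V=2, X=3, U=0, Z=1) weight 1/480
  (W=1, Y=1, V=2, X=3, U=0, Z=0) weight 1/480
  (W=1, Y=1, V=2, X=3, U=0, Z=1) weight 1/480
Group by U:
  weight(U=0) = 1/120
  weight(U=1) = 1/160
Total weight = 1/120 + 1/160 = 7/480
P(U=0 | obs) = 1/120 / 7/480 = 4/7
P(U=1 | obs) = 1/160 / 7/480 = 3/7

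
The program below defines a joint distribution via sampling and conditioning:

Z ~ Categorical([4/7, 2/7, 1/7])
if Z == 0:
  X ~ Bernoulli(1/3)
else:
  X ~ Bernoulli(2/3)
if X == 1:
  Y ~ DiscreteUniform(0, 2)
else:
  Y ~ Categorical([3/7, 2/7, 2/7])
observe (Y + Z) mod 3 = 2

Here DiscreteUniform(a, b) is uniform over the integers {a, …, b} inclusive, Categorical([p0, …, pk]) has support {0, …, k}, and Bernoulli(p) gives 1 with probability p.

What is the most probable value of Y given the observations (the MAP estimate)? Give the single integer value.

Enumerate traces; 6 have nonzero weight after conditioning:
  (Z=0, X=0, Y=2) weight 16/147
  (Z=0, X=1, Y=2) weight 4/63
  (Z=1, X=0, Y=1) weight 4/147
  (Z=1, X=1, Y=1) weight 4/63
  (Z=2, X=0, Y=0) weight 1/49
  (Z=2, X=1, Y=0) weight 2/63
Group by Y:
  weight(Y=0) = 23/441
  weight(Y=1) = 40/441
  weight(Y=2) = 76/441
Total weight = 23/441 + 40/441 + 76/441 = 139/441
P(Y=0 | obs) = 23/441 / 139/441 = 23/139
P(Y=1 | obs) = 40/441 / 139/441 = 40/139
P(Y=2 | obs) = 76/441 / 139/441 = 76/139
argmax = 2

argmax_v P(Y = v | obs) = 2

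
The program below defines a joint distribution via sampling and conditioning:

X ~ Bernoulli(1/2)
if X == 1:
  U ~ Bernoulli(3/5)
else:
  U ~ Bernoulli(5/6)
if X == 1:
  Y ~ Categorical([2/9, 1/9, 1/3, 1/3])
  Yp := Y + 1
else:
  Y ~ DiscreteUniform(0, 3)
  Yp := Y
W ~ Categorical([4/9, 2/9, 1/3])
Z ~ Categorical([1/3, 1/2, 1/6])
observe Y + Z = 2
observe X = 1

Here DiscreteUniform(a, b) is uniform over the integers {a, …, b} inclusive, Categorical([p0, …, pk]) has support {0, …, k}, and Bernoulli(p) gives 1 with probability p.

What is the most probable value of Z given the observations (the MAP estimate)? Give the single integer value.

Enumerate traces; 18 have nonzero weight after conditioning:
  (X=1, U=0, Y=0, W=0, Z=2) weight 4/1215
  (X=1, U=0, Y=0, W=1, Z=2) weight 2/1215
  (X=1, U=0, Y=0, W=2, Z=2) weight 1/405
  (X=1, U=0, Y=1, W=0, Z=1) weight 2/405
  (X=1, U=0, Y=1, W=1, Z=1) weight 1/405
  (X=1, U=0, Y=1, W=2, Z=1) weight 1/270
  (X=1, U=0, Y=2, W=0, Z=0) weight 4/405
  (X=1, U=0, Y=2, W=1, Z=0) weight 2/405
  … 10 more
Group by Z:
  weight(Z=0) = 1/18
  weight(Z=1) = 1/36
  weight(Z=2) = 1/54
Total weight = 1/18 + 1/36 + 1/54 = 11/108
P(Z=0 | obs) = 1/18 / 11/108 = 6/11
P(Z=1 | obs) = 1/36 / 11/108 = 3/11
P(Z=2 | obs) = 1/54 / 11/108 = 2/11
argmax = 0

argmax_v P(Z = v | obs) = 0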